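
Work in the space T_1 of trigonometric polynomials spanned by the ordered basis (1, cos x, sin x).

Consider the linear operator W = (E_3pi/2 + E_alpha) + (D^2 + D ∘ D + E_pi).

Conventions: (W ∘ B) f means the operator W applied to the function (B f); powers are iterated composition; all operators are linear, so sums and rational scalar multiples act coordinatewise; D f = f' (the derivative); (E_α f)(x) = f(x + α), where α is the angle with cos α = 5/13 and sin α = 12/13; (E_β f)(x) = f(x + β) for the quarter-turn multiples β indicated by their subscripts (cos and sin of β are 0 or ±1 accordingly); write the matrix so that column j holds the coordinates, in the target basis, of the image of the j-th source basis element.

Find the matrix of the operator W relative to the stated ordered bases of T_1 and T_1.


the matrix is [[3, 0, 0]; [0, -34/13, -1/13]; [0, 1/13, -34/13]] (rows listed top to bottom)

image of 1: 3
image of cos x: -(34/13)cos x + (1/13)sin x
image of sin x: -(1/13)cos x - (34/13)sin x
each image's coordinates form column j of the matrix


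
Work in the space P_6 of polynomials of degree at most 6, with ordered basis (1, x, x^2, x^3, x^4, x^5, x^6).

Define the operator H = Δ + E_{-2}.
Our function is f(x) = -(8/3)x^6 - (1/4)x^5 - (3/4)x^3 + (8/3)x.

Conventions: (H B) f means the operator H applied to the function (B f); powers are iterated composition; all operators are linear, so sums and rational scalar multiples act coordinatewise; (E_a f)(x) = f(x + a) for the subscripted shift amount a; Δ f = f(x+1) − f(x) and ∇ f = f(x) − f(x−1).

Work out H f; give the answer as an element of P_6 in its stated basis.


Δ f = -16x^5 - (165/4)x^4 - (335/6)x^3 - (179/4)x^2 - (39/2)x - 1
E_{-2} f = -(8/3)x^6 + (127/4)x^5 - (315/2)x^4 + (4991/12)x^3 - (1231/2)x^2 + (1457/3)x - 162
(Δ + E_{-2}) f = -(8/3)x^6 + (63/4)x^5 - (795/4)x^4 + (4321/12)x^3 - (2641/4)x^2 + (2797/6)x - 163

the result is g(x) = -(8/3)x^6 + (63/4)x^5 - (795/4)x^4 + (4321/12)x^3 - (2641/4)x^2 + (2797/6)x - 163


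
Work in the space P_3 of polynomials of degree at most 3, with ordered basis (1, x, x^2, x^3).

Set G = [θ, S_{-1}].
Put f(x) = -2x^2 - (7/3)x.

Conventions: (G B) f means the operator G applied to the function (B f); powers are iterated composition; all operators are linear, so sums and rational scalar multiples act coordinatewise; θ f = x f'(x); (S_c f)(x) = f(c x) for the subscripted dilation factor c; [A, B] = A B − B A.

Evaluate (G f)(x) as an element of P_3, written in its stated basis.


S_{-1} f = -2x^2 + (7/3)x
θ S_{-1} f = -4x^2 + (7/3)x
θ f = -4x^2 - (7/3)x
S_{-1} θ f = -4x^2 + (7/3)x
[θ, S_{-1}] f = 0

the result is g(x) = 0


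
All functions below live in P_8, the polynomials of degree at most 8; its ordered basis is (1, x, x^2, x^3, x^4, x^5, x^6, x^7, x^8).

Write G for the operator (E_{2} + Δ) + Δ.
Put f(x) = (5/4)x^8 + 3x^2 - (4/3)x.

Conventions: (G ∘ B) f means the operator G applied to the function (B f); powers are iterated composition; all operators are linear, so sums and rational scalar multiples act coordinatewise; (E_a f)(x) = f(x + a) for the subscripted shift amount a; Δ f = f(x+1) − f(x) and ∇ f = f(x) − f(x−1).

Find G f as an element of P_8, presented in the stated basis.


E_{2} f = (5/4)x^8 + 20x^7 + 140x^6 + 560x^5 + 1400x^4 + 2240x^3 + 2243x^2 + (3872/3)x + 988/3
Δ f = 10x^7 + 35x^6 + 70x^5 + (175/2)x^4 + 70x^3 + 35x^2 + 16x + 35/12
(E_{2} + Δ) f = (5/4)x^8 + 30x^7 + 175x^6 + 630x^5 + (2975/2)x^4 + 2310x^3 + 2278x^2 + (3920/3)x + 1329/4
Δ f = 10x^7 + 35x^6 + 70x^5 + (175/2)x^4 + 70x^3 + 35x^2 + 16x + 35/12
((E_{2} + Δ) + Δ) f = (5/4)x^8 + 40x^7 + 210x^6 + 700x^5 + 1575x^4 + 2380x^3 + 2313x^2 + (3968/3)x + 2011/6

the image equals g(x) = (5/4)x^8 + 40x^7 + 210x^6 + 700x^5 + 1575x^4 + 2380x^3 + 2313x^2 + (3968/3)x + 2011/6


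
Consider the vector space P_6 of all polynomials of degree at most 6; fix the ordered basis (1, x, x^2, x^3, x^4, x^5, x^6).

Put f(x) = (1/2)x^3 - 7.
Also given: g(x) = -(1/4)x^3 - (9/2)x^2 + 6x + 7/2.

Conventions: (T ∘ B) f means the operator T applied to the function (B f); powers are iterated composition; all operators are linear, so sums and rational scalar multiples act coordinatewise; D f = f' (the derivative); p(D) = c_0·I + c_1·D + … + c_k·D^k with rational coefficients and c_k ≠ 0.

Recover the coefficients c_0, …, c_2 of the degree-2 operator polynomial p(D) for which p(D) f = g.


c_0 = -1/2, c_1 = -3, c_2 = 2

D^0 f = (1/2)x^3 - 7
D^1 f = (3/2)x^2
D^2 f = 3x
matching coefficients of g against c_0 f + c_1 Df + … from the top degree down determines the c_i
solution: c_0 = -1/2, c_1 = -3, c_2 = 2


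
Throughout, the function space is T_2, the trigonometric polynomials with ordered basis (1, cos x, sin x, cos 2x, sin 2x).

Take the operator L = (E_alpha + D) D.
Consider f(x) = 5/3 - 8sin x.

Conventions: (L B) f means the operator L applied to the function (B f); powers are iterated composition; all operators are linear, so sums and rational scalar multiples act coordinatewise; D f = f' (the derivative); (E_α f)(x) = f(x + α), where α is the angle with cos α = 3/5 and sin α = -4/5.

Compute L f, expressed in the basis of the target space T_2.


g(x) = -(24/5)cos x + (8/5)sin x

D f = -8cos x
E_alpha D f = -(24/5)cos x - (32/5)sin x
D D f = 8sin x
(E_alpha + D) D f = -(24/5)cos x + (8/5)sin x


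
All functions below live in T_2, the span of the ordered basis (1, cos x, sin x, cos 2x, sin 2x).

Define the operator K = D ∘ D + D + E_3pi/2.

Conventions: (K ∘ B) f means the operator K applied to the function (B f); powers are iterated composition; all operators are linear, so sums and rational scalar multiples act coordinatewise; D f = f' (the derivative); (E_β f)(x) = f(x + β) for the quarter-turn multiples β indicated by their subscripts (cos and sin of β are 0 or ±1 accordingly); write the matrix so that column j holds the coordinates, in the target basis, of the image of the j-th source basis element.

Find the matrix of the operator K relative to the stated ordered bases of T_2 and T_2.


the matrix is [[1, 0, 0, 0, 0]; [0, -1, 0, 0, 0]; [0, 0, -1, 0, 0]; [0, 0, 0, -5, 2]; [0, 0, 0, -2, -5]] (rows listed top to bottom)

image of 1: 1
image of cos x: -cos x
image of sin x: -sin x
image of cos 2x: -5cos 2x - 2sin 2x
image of sin 2x: 2cos 2x - 5sin 2x
each image's coordinates form column j of the matrix


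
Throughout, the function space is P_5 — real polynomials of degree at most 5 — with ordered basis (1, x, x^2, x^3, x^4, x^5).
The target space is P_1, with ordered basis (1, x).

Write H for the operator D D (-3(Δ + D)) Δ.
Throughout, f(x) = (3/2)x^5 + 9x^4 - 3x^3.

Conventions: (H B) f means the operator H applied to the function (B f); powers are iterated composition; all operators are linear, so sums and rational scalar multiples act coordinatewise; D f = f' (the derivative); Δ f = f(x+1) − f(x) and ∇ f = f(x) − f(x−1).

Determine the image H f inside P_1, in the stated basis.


Δ f = (15/2)x^4 + 51x^3 + 60x^2 + (69/2)x + 15/2
Δ Δ f = 30x^3 + 198x^2 + 303x + 153
D Δ f = 30x^3 + 153x^2 + 120x + 69/2
(Δ + D) Δ f = 60x^3 + 351x^2 + 423x + 375/2
(-3(Δ + D)) Δ f = -180x^3 - 1053x^2 - 1269x - 1125/2
D (-3(Δ + D)) Δ f = -540x^2 - 2106x - 1269
D D (-3(Δ + D)) Δ f = -1080x - 2106

g(x) = -1080x - 2106


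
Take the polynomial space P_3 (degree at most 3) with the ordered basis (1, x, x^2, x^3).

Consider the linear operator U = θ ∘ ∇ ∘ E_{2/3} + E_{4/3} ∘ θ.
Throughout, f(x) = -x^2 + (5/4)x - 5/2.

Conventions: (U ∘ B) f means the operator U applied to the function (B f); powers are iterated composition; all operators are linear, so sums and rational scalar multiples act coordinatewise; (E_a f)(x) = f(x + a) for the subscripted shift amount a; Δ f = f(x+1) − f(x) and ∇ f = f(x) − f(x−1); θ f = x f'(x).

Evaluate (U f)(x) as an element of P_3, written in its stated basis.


g(x) = -2x^2 - (73/12)x - 17/9

E_{2/3} f = -x^2 - (1/12)x - 19/9
∇ E_{2/3} f = -2x + 11/12
θ ∇ E_{2/3} f = -2x
θ f = -2x^2 + (5/4)x
E_{4/3} θ f = -2x^2 - (49/12)x - 17/9
(θ ∘ ∇ ∘ E_{2/3} + E_{4/3} ∘ θ) f = -2x^2 - (73/12)x - 17/9


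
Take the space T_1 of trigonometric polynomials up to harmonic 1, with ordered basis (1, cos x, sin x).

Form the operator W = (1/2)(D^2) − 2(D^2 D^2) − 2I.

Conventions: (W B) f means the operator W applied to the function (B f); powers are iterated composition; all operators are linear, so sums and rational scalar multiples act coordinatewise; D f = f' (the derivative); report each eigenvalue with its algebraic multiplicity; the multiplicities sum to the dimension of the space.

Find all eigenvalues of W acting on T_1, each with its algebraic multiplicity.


λ = -9/2 (multiplicity 2), λ = -2 (multiplicity 1)

image of 1: -2
image of cos x: -(9/2)cos x
image of sin x: -(9/2)sin x
the matrix is diagonal; its diagonal is (-2, -9/2, -9/2)
for a triangular matrix the eigenvalues are the diagonal entries, with algebraic multiplicity their repetition count


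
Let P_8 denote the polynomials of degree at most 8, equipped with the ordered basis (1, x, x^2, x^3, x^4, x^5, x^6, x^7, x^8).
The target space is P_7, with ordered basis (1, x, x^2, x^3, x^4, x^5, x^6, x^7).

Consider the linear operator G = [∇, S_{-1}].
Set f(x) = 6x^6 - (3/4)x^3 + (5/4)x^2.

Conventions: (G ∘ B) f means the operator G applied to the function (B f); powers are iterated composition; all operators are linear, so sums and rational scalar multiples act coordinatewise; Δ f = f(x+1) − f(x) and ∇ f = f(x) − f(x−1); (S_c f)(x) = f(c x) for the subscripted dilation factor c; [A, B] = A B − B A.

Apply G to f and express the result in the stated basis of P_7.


S_{-1} f = 6x^6 + (3/4)x^3 + (5/4)x^2
∇ S_{-1} f = 36x^5 - 90x^4 + 120x^3 - (351/4)x^2 + (145/4)x - 13/2
∇ f = 36x^5 - 90x^4 + 120x^3 - (369/4)x^2 + (163/4)x - 8
S_{-1} ∇ f = -36x^5 - 90x^4 - 120x^3 - (369/4)x^2 - (163/4)x - 8
[∇, S_{-1}] f = 72x^5 + 240x^3 + (9/2)x^2 + 77x + 3/2

the image equals g(x) = 72x^5 + 240x^3 + (9/2)x^2 + 77x + 3/2


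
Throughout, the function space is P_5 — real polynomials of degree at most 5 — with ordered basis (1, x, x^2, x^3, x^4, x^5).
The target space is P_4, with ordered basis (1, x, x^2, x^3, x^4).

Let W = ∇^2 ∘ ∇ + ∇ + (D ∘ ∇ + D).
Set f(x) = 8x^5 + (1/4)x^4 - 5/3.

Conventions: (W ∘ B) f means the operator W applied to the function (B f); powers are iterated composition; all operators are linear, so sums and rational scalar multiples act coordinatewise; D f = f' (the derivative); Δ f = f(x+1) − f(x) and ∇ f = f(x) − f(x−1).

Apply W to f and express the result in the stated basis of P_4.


the result is g(x) = 80x^4 + 82x^3 + (643/2)x^2 - 1316x + 4639/4

∇ f = 40x^4 - 79x^3 + (157/2)x^2 - 39x + 31/4
∇ ∇ f = 160x^3 - 477x^2 + 554x - 473/2
∇ ∇ ∇ f = 480x^2 - 1434x + 1191
∇ f = 40x^4 - 79x^3 + (157/2)x^2 - 39x + 31/4
∇ f = 40x^4 - 79x^3 + (157/2)x^2 - 39x + 31/4
D ∇ f = 160x^3 - 237x^2 + 157x - 39
D f = 40x^4 + x^3
(D ∘ ∇ + D) f = 40x^4 + 161x^3 - 237x^2 + 157x - 39
(∇^2 ∘ ∇ + ∇ + (D ∘ ∇ + D)) f = 80x^4 + 82x^3 + (643/2)x^2 - 1316x + 4639/4


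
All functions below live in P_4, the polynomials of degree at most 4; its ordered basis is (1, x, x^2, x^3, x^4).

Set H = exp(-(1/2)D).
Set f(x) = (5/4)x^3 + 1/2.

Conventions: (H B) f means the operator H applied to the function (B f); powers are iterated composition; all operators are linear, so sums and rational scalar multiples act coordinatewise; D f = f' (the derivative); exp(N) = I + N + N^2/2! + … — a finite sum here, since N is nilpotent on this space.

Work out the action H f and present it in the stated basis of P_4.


the result is g(x) = (5/4)x^3 - (15/8)x^2 + (15/16)x + 11/32

order-1 term: -(15/8)x^2
order-2 term: (15/16)x
order-3 term: -5/32
the series for exp(-(1/2)D) f terminates at order 3
exp(-(1/2)D) f = (5/4)x^3 - (15/8)x^2 + (15/16)x + 11/32


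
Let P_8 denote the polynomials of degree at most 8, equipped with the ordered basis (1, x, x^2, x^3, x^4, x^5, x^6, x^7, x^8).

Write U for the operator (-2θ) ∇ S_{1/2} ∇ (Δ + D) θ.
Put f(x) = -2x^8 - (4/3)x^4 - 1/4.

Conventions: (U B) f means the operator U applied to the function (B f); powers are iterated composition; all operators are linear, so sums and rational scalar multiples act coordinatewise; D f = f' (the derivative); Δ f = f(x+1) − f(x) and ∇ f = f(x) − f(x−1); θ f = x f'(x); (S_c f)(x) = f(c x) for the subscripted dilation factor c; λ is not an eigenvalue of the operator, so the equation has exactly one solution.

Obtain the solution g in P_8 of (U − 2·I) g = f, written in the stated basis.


the result is g(x) = x^8 - 420x^5 + (5042/3)x^4 - 4620x^3 + 68460x^2 - 146542x + 1/8

write g with unknown coordinates in the stated basis and equate coefficients in (U − 2·I) g = f
solving from the highest basis element down gives g = x^8 - 420x^5 + (5042/3)x^4 - 4620x^3 + 68460x^2 - 146542x + 1/8
check: U g = -840x^5 + 3360x^4 - 9240x^3 + 136920x^2 - 293084x
so U g − 2·g = -2x^8 - (4/3)x^4 - 1/4 = f ✓


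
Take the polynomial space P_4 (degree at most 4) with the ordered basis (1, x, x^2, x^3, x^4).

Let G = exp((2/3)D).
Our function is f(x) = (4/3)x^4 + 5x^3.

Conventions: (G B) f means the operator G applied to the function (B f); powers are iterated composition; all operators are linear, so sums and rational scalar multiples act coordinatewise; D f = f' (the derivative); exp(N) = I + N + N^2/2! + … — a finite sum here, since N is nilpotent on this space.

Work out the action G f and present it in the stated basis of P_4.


g(x) = (4/3)x^4 + (77/9)x^3 + (122/9)x^2 + (668/81)x + 424/243

order-1 term: (32/9)x^3 + 10x^2
order-2 term: (32/9)x^2 + (20/3)x
order-3 term: (128/81)x + 40/27
order-4 term: 64/243
the series for exp((2/3)D) f terminates at order 4
exp((2/3)D) f = (4/3)x^4 + (77/9)x^3 + (122/9)x^2 + (668/81)x + 424/243


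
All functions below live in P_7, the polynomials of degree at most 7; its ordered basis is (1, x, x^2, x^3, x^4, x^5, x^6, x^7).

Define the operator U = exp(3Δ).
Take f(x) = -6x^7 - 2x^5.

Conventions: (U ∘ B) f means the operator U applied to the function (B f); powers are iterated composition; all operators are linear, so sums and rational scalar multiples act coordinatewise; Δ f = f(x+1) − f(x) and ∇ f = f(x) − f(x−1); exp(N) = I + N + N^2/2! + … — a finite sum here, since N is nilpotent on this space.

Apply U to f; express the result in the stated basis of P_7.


order-1 term: -126x^6 - 378x^5 - 660x^4 - 690x^3 - 438x^2 - 156x - 24
order-2 term: -1134x^5 - 5670x^4 - 13410x^3 - 17550x^2 - 12348x - 3672
order-3 term: -5670x^4 - 34020x^3 - 85590x^2 - 103680x - 50112
order-4 term: -17010x^3 - 102060x^2 - 221940x - 171720
order-5 term: -30618x^2 - 153090x - 204606
order-6 term: -30618x - 91854
order-7 term: -13122
the series for exp(3Δ) f terminates at order 7
exp(3Δ) f = -6x^7 - 126x^6 - 1514x^5 - 12000x^4 - 65130x^3 - 236256x^2 - 521832x - 535110

the image equals g(x) = -6x^7 - 126x^6 - 1514x^5 - 12000x^4 - 65130x^3 - 236256x^2 - 521832x - 535110


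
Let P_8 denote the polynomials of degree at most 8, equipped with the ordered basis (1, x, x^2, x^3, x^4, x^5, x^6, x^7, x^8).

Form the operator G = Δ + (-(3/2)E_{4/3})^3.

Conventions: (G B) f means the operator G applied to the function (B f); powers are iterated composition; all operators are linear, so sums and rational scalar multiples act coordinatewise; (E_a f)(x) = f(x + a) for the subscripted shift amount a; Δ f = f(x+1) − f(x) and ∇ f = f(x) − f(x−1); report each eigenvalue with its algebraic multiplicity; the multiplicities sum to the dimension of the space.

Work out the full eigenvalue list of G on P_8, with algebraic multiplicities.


image of 1: -27/8
image of x: -(27/8)x - 25/2
image of x^2: -(27/8)x^2 - 25x - 53
image of x^3: -(27/8)x^3 - (75/2)x^2 - 159x - 215
image of x^4: -(27/8)x^4 - 50x^3 - 318x^2 - 860x - 863
image of x^5: -(27/8)x^5 - (125/2)x^4 - 530x^3 - 2150x^2 - 4315x - 3455
image of x^6: -(27/8)x^6 - 75x^5 - 795x^4 - 4300x^3 - 12945x^2 - 20730x - 13823
image of x^7: -(27/8)x^7 - (175/2)x^6 - 1113x^5 - 7525x^4 - 30205x^3 - 72555x^2 - 96761x - 55295
image of x^8: -(27/8)x^8 - 100x^7 - 1484x^6 - 12040x^5 - 60410x^4 - 193480x^3 - 387044x^2 - 442360x - 221183
the matrix is upper triangular; its diagonal is (-27/8, -27/8, -27/8, -27/8, -27/8, -27/8, -27/8, -27/8, -27/8)
for a triangular matrix the eigenvalues are the diagonal entries, with algebraic multiplicity their repetition count

λ = -27/8 (multiplicity 9)


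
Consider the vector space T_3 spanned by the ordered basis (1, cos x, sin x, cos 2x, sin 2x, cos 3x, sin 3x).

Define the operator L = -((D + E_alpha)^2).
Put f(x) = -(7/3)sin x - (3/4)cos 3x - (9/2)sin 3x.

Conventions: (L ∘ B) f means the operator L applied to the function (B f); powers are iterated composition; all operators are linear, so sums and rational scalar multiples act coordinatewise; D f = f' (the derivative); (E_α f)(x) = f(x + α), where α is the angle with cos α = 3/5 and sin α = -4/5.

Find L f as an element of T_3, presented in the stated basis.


D f = -(7/3)cos x - (27/2)cos 3x + (9/4)sin 3x
E_alpha f = (28/15)cos x - (7/5)sin x + (1143/500)cos 3x + (987/250)sin 3x
(D + E_alpha) f = -(7/15)cos x - (7/5)sin x - (5607/500)cos 3x + (3099/500)sin 3x
D (D + E_alpha) f = -(7/5)cos x + (7/15)sin x + (9297/500)cos 3x + (16821/500)sin 3x
E_alpha (D + E_alpha) f = (21/25)cos x - (91/75)sin x + (519663/62500)cos 3x - (609291/62500)sin 3x
(D + E_alpha) (D + E_alpha) f = -(14/25)cos x - (56/75)sin x + (420447/15625)cos 3x + (746667/31250)sin 3x
(-((D + E_alpha)^2)) f = (14/25)cos x + (56/75)sin x - (420447/15625)cos 3x - (746667/31250)sin 3x

the image equals g(x) = (14/25)cos x + (56/75)sin x - (420447/15625)cos 3x - (746667/31250)sin 3x


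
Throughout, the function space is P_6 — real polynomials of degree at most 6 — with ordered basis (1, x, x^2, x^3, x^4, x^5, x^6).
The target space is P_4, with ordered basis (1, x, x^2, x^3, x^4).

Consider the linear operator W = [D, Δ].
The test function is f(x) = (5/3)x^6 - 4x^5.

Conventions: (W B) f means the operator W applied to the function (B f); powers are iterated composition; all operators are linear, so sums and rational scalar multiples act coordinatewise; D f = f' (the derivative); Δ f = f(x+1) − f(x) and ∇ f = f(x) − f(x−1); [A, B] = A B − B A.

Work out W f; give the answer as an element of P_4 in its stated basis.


the image equals g(x) = 0

Δ f = 10x^5 + 5x^4 - (20/3)x^3 - 15x^2 - 10x - 7/3
D Δ f = 50x^4 + 20x^3 - 20x^2 - 30x - 10
D f = 10x^5 - 20x^4
Δ D f = 50x^4 + 20x^3 - 20x^2 - 30x - 10
[D, Δ] f = 0


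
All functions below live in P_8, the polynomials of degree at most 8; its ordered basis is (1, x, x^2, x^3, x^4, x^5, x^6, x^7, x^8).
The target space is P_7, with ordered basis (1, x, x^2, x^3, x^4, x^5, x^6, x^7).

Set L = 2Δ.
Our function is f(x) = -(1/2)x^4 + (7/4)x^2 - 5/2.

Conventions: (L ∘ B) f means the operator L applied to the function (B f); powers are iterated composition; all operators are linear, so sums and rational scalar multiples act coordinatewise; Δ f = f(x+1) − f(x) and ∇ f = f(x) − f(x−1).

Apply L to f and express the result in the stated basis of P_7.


Δ f = -2x^3 - 3x^2 + (3/2)x + 5/4
(2Δ) f = -4x^3 - 6x^2 + 3x + 5/2

the image equals g(x) = -4x^3 - 6x^2 + 3x + 5/2


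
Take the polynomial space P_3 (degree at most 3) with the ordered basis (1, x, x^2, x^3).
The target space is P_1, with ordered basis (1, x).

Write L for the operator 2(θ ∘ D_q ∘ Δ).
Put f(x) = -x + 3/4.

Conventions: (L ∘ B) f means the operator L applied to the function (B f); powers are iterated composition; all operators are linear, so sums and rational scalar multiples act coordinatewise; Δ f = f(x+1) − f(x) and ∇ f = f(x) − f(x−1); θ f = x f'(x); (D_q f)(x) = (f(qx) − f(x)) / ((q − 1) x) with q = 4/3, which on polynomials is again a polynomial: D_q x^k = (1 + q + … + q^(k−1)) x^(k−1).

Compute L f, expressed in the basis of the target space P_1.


the result is g(x) = 0

Δ f = -1
D_q Δ f = 0
θ D_q Δ f = 0
(2(θ ∘ D_q ∘ Δ)) f = 0


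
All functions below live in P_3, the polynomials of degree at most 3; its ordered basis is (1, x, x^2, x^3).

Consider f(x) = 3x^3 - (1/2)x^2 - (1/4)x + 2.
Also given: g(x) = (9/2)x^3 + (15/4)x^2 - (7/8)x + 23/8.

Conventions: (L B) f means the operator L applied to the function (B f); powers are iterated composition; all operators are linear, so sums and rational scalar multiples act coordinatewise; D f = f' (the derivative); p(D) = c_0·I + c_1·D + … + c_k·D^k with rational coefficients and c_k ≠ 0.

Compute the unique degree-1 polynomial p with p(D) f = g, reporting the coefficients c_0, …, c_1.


D^0 f = 3x^3 - (1/2)x^2 - (1/4)x + 2
D^1 f = 9x^2 - x - 1/4
matching coefficients of g against c_0 f + c_1 Df + … from the top degree down determines the c_i
solution: c_0 = 3/2, c_1 = 1/2

p(D) = (3/2)·I + (1/2)·D, i.e. c_0 = 3/2, c_1 = 1/2


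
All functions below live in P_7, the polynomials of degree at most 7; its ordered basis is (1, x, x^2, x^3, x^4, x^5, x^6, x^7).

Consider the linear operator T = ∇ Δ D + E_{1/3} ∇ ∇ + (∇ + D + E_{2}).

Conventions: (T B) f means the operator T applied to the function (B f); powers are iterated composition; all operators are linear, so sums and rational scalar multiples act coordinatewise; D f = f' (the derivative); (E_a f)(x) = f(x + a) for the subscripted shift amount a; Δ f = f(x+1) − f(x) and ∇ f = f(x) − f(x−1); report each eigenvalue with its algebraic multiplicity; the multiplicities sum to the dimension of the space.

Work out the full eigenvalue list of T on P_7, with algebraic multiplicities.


image of 1: 1
image of x: x + 4
image of x^2: x^2 + 8x + 5
image of x^3: x^3 + 12x^2 + 15x + 11
image of x^4: x^4 + 16x^3 + 30x^2 + 44x + 67/3
image of x^5: x^5 + 20x^4 + 50x^3 + 110x^2 + (335/3)x + 821/27
image of x^6: x^6 + 24x^5 + 75x^4 + 220x^3 + 335x^2 + (1642/9)x + 2275/27
image of x^7: x^7 + 28x^6 + 105x^5 + 385x^4 + (2345/3)x^3 + (5747/9)x^2 + (15925/27)x + 8699/81
the matrix is upper triangular; its diagonal is (1, 1, 1, 1, 1, 1, 1, 1)
for a triangular matrix the eigenvalues are the diagonal entries, with algebraic multiplicity their repetition count

λ = 1 (multiplicity 8)


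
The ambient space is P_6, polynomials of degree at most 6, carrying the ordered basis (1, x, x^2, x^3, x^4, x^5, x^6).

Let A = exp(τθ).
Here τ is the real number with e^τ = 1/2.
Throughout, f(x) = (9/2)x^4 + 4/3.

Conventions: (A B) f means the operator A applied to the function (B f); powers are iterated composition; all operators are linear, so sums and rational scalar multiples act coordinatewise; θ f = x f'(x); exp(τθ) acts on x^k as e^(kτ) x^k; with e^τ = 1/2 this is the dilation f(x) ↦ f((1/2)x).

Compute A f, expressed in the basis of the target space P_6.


the image equals g(x) = (9/32)x^4 + 4/3

exp(τθ) x^k = e^(kτ) x^k; with e^τ = 1/2 this sends x^k to (1/2)^k x^k
x^4 ↦ 1/16 x^4
applying this coordinatewise to f: exp(τθ) f = (9/32)x^4 + 4/3


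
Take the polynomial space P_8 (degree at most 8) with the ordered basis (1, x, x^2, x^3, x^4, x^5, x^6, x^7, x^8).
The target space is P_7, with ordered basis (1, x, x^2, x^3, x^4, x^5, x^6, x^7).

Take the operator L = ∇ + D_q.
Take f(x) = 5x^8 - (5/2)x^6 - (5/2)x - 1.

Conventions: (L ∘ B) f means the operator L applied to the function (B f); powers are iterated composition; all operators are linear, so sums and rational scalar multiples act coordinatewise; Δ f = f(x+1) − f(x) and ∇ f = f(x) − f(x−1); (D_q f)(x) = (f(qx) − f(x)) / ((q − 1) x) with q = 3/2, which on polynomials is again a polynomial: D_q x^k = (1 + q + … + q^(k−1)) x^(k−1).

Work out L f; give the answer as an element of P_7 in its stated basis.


the result is g(x) = (36645/128)x^7 - 140x^6 + (13635/64)x^5 - (625/2)x^4 + 230x^3 - (205/2)x^2 + 25x - 15/2

∇ f = 40x^7 - 140x^6 + 265x^5 - (625/2)x^4 + 230x^3 - (205/2)x^2 + 25x - 5
D_q f = (31525/128)x^7 - (3325/64)x^5 - 5/2
(∇ + D_q) f = (36645/128)x^7 - 140x^6 + (13635/64)x^5 - (625/2)x^4 + 230x^3 - (205/2)x^2 + 25x - 15/2


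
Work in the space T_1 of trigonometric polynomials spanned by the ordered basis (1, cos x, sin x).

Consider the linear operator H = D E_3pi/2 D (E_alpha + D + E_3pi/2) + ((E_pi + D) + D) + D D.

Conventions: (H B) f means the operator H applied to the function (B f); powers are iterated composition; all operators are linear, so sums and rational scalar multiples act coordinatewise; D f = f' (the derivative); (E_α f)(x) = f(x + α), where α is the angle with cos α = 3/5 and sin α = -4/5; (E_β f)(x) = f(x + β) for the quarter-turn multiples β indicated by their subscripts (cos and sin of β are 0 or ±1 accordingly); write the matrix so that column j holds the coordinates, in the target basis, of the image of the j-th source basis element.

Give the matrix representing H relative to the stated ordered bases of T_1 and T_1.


image of 1: 1
image of cos x: -(6/5)cos x - (13/5)sin x
image of sin x: (13/5)cos x - (6/5)sin x
each image's coordinates form column j of the matrix

the matrix is [[1, 0, 0]; [0, -6/5, 13/5]; [0, -13/5, -6/5]] (rows listed top to bottom)


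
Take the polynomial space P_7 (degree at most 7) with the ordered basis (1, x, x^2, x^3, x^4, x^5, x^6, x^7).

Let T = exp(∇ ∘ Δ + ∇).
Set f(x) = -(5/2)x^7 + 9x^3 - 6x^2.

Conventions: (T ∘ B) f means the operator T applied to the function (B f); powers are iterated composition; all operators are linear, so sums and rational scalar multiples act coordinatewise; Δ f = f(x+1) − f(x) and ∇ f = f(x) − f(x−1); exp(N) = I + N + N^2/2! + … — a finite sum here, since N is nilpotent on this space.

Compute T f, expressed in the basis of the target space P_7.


order-1 term: -(35/2)x^6 - (105/2)x^5 - (175/2)x^4 - (175/2)x^3 - (51/2)x^2 - (5/2)x + 1/2
order-2 term: -(105/2)x^5 - (525/2)x^4 - (1225/2)x^3 - (1575/2)x^2 - (1031/2)x - 273/2
order-3 term: -(175/2)x^4 - 525x^3 - (2625/2)x^2 - 1575x - 1487/2
order-4 term: -(175/2)x^3 - 525x^2 - (2275/2)x - 875
order-5 term: -(105/2)x^2 - (525/2)x - 350
order-6 term: -(35/2)x - 105/2
order-7 term: -5/2
the series for exp(∇ ∘ Δ + ∇) f terminates at order 7
exp(∇ ∘ Δ + ∇) f = -(5/2)x^7 - (35/2)x^6 - 105x^5 - (875/2)x^4 - (2607/2)x^3 - 2709x^2 - (7021/2)x - 4319/2

g(x) = -(5/2)x^7 - (35/2)x^6 - 105x^5 - (875/2)x^4 - (2607/2)x^3 - 2709x^2 - (7021/2)x - 4319/2


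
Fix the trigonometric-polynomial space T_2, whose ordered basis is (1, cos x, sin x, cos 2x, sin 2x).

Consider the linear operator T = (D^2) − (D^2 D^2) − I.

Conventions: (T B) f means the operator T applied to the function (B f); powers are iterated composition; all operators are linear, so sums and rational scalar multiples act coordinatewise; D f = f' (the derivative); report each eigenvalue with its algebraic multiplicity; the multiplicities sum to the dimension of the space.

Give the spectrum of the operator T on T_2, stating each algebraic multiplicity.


λ = -21 (multiplicity 2), λ = -3 (multiplicity 2), λ = -1 (multiplicity 1)

image of 1: -1
image of cos x: -3cos x
image of sin x: -3sin x
image of cos 2x: -21cos 2x
image of sin 2x: -21sin 2x
the matrix is diagonal; its diagonal is (-1, -3, -3, -21, -21)
for a triangular matrix the eigenvalues are the diagonal entries, with algebraic multiplicity their repetition count


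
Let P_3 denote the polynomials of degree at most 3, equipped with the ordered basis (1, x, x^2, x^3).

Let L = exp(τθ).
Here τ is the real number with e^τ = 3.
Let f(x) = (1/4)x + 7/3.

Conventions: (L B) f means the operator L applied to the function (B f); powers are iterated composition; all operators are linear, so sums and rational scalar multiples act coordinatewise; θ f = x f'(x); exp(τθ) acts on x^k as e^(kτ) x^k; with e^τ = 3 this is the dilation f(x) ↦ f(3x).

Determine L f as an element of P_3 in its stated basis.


exp(τθ) x^k = e^(kτ) x^k; with e^τ = 3 this sends x^k to 3^k x^k
x ↦ 3 x
applying this coordinatewise to f: exp(τθ) f = (3/4)x + 7/3

the image equals g(x) = (3/4)x + 7/3


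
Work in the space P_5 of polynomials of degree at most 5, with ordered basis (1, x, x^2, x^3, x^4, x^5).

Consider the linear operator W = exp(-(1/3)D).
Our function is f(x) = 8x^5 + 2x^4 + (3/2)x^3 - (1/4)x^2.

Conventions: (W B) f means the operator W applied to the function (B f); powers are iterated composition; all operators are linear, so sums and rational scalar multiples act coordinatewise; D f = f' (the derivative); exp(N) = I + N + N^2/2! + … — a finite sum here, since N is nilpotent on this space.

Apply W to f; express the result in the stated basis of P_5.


the image equals g(x) = 8x^5 - (34/3)x^4 + (139/18)x^3 - (365/108)x^2 + (70/81)x - 89/972

order-1 term: -(40/3)x^4 - (8/3)x^3 - (3/2)x^2 + (1/6)x
order-2 term: (80/9)x^3 + (4/3)x^2 + (1/2)x - 1/36
order-3 term: -(80/27)x^2 - (8/27)x - 1/18
order-4 term: (40/81)x + 2/81
order-5 term: -8/243
the series for exp(-(1/3)D) f terminates at order 5
exp(-(1/3)D) f = 8x^5 - (34/3)x^4 + (139/18)x^3 - (365/108)x^2 + (70/81)x - 89/972


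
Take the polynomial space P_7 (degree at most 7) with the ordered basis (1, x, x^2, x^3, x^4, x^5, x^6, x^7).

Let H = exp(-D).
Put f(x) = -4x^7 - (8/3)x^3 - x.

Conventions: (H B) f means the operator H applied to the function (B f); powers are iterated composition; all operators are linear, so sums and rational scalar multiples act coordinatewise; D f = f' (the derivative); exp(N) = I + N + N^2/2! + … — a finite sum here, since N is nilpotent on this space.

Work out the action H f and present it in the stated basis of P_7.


order-1 term: 28x^6 + 8x^2 + 1
order-2 term: -84x^5 - 8x
order-3 term: 140x^4 + 8/3
order-4 term: -140x^3
order-5 term: 84x^2
order-6 term: -28x
order-7 term: 4
the series for exp(-D) f terminates at order 7
exp(-D) f = -4x^7 + 28x^6 - 84x^5 + 140x^4 - (428/3)x^3 + 92x^2 - 37x + 23/3

the result is g(x) = -4x^7 + 28x^6 - 84x^5 + 140x^4 - (428/3)x^3 + 92x^2 - 37x + 23/3


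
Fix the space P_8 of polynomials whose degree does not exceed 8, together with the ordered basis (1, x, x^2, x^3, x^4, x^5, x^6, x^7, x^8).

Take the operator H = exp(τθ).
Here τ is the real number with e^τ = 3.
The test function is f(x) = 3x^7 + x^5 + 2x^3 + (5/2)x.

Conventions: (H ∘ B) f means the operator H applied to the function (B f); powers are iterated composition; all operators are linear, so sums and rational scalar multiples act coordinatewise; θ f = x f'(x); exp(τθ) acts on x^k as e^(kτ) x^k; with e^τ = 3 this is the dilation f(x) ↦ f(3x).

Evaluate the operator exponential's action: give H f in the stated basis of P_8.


the image equals g(x) = 6561x^7 + 243x^5 + 54x^3 + (15/2)x

exp(τθ) x^k = e^(kτ) x^k; with e^τ = 3 this sends x^k to 3^k x^k
x ↦ 3 x
x^3 ↦ 27 x^3
x^5 ↦ 243 x^5
x^7 ↦ 2187 x^7
applying this coordinatewise to f: exp(τθ) f = 6561x^7 + 243x^5 + 54x^3 + (15/2)x


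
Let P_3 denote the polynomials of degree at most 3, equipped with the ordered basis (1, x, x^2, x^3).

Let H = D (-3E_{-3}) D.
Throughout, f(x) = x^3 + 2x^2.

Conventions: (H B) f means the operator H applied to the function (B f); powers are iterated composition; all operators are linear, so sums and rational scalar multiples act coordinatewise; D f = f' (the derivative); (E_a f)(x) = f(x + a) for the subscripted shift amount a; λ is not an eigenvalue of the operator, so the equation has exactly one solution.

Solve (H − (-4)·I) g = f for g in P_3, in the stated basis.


write g with unknown coordinates in the stated basis and equate coefficients in (H − (-4)·I) g = f
solving from the highest basis element down gives g = (1/4)x^3 + (1/2)x^2 + (9/8)x - 21/8
check: H g = -(9/2)x + 21/2
so H g − (-4)·g = x^3 + 2x^2 = f ✓

the result is g(x) = (1/4)x^3 + (1/2)x^2 + (9/8)x - 21/8


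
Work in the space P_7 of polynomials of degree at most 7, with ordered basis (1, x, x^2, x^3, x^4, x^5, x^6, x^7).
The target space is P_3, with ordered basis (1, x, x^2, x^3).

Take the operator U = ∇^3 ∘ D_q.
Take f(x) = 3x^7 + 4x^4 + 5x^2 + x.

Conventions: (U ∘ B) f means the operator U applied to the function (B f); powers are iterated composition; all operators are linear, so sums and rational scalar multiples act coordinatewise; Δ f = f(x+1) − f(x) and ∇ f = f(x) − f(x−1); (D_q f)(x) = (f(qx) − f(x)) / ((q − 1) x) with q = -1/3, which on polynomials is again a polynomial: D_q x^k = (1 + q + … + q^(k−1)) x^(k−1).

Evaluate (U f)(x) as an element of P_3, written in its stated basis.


the image equals g(x) = (21880/81)x^3 - (10940/9)x^2 + (54700/27)x - 10780/9

D_q f = (547/243)x^6 + (80/27)x^3 + (10/3)x + 1
∇ D_q f = (1094/81)x^5 - (2735/81)x^4 + (10940/243)x^3 - (2015/81)x^2 + (374/81)x + 983/243
∇ ∇ D_q f = (5470/81)x^4 - (21880/81)x^3 + (38290/81)x^2 - (10460/27)x + 29594/243
∇ ∇ ∇ D_q f = (21880/81)x^3 - (10940/9)x^2 + (54700/27)x - 10780/9


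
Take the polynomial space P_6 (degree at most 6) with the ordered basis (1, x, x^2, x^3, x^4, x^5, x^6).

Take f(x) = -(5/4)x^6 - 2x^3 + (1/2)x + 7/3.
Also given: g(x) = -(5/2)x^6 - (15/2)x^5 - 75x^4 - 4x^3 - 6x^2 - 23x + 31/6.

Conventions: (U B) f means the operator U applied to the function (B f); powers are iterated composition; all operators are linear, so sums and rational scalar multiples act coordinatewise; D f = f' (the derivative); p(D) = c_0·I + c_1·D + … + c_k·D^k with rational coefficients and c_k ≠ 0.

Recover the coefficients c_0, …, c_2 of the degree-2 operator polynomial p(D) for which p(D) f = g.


D^0 f = -(5/4)x^6 - 2x^3 + (1/2)x + 7/3
D^1 f = -(15/2)x^5 - 6x^2 + 1/2
D^2 f = -(75/2)x^4 - 12x
matching coefficients of g against c_0 f + c_1 Df + … from the top degree down determines the c_i
solution: c_0 = 2, c_1 = 1, c_2 = 2

c_0 = 2, c_1 = 1, c_2 = 2


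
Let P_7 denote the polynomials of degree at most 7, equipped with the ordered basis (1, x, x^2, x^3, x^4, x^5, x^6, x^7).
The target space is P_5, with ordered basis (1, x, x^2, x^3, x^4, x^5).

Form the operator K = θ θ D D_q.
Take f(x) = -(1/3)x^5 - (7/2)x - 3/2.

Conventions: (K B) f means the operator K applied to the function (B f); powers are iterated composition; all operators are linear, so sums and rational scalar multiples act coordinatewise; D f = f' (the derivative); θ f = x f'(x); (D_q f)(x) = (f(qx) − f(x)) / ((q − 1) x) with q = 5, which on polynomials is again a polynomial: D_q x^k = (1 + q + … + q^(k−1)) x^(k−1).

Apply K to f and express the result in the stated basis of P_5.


the image equals g(x) = -9372x^3

D_q f = -(781/3)x^4 - 7/2
D D_q f = -(3124/3)x^3
θ D D_q f = -3124x^3
θ (θ D) D_q f = -9372x^3


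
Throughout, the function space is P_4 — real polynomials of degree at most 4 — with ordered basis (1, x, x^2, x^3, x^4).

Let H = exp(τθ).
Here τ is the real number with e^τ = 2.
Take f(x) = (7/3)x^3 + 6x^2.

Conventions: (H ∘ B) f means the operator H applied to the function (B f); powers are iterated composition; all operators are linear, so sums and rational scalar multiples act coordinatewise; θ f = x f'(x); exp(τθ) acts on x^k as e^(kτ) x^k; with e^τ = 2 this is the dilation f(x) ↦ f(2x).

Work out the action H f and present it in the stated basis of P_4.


exp(τθ) x^k = e^(kτ) x^k; with e^τ = 2 this sends x^k to 2^k x^k
x^2 ↦ 4 x^2
x^3 ↦ 8 x^3
applying this coordinatewise to f: exp(τθ) f = (56/3)x^3 + 24x^2

the result is g(x) = (56/3)x^3 + 24x^2


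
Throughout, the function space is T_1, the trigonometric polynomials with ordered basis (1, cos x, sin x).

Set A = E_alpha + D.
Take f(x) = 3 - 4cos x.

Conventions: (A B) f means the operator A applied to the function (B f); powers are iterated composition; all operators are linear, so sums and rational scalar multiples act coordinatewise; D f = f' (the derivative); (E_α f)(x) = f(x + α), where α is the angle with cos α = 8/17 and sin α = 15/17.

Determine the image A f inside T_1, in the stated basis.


E_alpha f = 3 - (32/17)cos x + (60/17)sin x
D f = 4sin x
(E_alpha + D) f = 3 - (32/17)cos x + (128/17)sin x

the result is g(x) = 3 - (32/17)cos x + (128/17)sin x


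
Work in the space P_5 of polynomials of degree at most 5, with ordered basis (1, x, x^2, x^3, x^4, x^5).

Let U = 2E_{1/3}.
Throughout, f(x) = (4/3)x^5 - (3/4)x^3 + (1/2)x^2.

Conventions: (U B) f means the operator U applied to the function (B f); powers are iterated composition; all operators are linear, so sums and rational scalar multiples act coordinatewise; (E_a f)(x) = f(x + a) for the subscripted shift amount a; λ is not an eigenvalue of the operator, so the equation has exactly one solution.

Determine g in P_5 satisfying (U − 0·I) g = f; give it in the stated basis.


write g with unknown coordinates in the stated basis and equate coefficients in (U − 0·I) g = f
solving from the highest basis element down gives g = (2/3)x^5 - (10/9)x^4 + (79/216)x^3 + (245/648)x^2 - (487/1944)x + 227/5832
check: U g = (4/3)x^5 - (3/4)x^3 + (1/2)x^2
so U g − 0·g = (4/3)x^5 - (3/4)x^3 + (1/2)x^2 = f ✓

g(x) = (2/3)x^5 - (10/9)x^4 + (79/216)x^3 + (245/648)x^2 - (487/1944)x + 227/5832


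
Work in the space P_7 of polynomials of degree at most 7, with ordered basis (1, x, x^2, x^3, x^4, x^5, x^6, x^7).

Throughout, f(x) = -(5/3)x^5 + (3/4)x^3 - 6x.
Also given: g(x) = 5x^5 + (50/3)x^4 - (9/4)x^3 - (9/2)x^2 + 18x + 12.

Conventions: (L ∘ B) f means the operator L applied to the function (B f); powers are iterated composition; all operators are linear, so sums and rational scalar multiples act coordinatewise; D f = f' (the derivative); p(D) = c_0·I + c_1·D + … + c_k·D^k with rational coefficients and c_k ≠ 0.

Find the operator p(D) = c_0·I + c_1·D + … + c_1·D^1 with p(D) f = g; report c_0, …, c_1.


c_0 = -3, c_1 = -2

D^0 f = -(5/3)x^5 + (3/4)x^3 - 6x
D^1 f = -(25/3)x^4 + (9/4)x^2 - 6
matching coefficients of g against c_0 f + c_1 Df + … from the top degree down determines the c_i
solution: c_0 = -3, c_1 = -2


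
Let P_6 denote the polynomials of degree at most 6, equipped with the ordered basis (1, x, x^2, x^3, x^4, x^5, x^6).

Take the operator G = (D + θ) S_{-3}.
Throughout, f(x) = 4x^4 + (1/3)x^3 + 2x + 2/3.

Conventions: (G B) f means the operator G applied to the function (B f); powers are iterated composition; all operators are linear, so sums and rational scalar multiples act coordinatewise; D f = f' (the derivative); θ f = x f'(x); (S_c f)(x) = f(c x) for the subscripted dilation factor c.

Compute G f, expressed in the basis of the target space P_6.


S_{-3} f = 324x^4 - 9x^3 - 6x + 2/3
D S_{-3} f = 1296x^3 - 27x^2 - 6
θ S_{-3} f = 1296x^4 - 27x^3 - 6x
(D + θ) S_{-3} f = 1296x^4 + 1269x^3 - 27x^2 - 6x - 6

g(x) = 1296x^4 + 1269x^3 - 27x^2 - 6x - 6


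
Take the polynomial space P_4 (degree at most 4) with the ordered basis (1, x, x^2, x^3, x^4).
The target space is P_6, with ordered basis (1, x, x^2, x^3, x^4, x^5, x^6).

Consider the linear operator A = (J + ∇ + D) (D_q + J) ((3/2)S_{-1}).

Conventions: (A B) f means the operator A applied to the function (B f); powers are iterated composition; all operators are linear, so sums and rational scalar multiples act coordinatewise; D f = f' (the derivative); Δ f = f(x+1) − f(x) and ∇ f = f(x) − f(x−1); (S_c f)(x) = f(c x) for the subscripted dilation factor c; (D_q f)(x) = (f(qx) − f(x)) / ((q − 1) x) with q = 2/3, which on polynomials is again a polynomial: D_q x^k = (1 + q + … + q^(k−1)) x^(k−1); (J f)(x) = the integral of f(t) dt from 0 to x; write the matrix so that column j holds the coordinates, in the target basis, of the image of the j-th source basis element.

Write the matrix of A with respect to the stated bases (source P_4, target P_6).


the matrix is [[3, 3/4, 11/2, 85/24, 176/45]; [0, -9/2, -3/2, -85/6, -37/3]; [3/4, 0, 17/4, 9/4, 74/3]; [0, -1/4, 0, -73/18, -3]; [0, 0, 1/8, 0, 281/72]; [0, 0, 0, -3/40, 0]; [0, 0, 0, 0, 1/20]] (rows listed top to bottom)

image of 1: (3/4)x^2 + 3
image of x: -(1/4)x^3 - (9/2)x + 3/4
image of x^2: (1/8)x^4 + (17/4)x^2 - (3/2)x + 11/2
image of x^3: -(3/40)x^5 - (73/18)x^3 + (9/4)x^2 - (85/6)x + 85/24
image of x^4: (1/20)x^6 + (281/72)x^4 - 3x^3 + (74/3)x^2 - (37/3)x + 176/45
each image's coordinates form column j of the matrix
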